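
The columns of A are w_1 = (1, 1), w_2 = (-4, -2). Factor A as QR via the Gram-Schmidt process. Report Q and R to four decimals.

Q = [[0.7071, -0.7071], [0.7071, 0.7071]], R = [[1.4142, -4.2426], [0.0000, 1.4142]]

w_1 = (1, 1); ‖w_1‖ = 1.4142, so q_1 = (0.7071, 0.7071).
q_1·w_2 = 0.7071·(-4) + 0.7071·(-2) = -4.2426.
u_2 = w_2 + 4.2426·q_1 = (-1.0000, 1.0000).
‖u_2‖ = 1.4142, so q_2 = (-0.7071, 0.7071).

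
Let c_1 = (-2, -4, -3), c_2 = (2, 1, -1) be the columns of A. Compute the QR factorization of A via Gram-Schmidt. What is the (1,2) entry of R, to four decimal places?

r_{12} = -0.9285

q_1 = c_1/‖c_1‖ = (-2, -4, -3)/5.3852 = (-0.3714, -0.7428, -0.5571).
r_{12} = q_1·c_2 = -0.9285.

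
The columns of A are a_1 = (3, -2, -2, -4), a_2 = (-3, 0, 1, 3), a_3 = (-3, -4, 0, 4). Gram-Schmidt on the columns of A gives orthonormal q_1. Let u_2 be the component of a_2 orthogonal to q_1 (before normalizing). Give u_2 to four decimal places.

q_1 = a_1/‖a_1‖ = (3, -2, -2, -4)/5.7446 = (0.5222, -0.3482, -0.3482, -0.6963).
r_{12} = q_1·a_2 = -4.0038.
u_2 = a_2 + 4.0038·q_1 = (-0.9091, -1.3939, -0.3939, 0.2121).

u_2 = (-0.9091, -1.3939, -0.3939, 0.2121)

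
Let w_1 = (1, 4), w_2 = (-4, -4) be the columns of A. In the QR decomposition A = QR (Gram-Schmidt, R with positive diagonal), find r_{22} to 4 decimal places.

r_{22} = 2.9104

w_1 = (1, 4); ‖w_1‖ = 4.1231, so e_1 = (0.2425, 0.9701).
e_1·w_2 = 0.2425·(-4) + 0.9701·(-4) = -4.8507.
u_2 = w_2 + 4.8507·e_1 = (-2.8235, 0.7059).
r_{22} = ‖u_2‖ = 2.9104.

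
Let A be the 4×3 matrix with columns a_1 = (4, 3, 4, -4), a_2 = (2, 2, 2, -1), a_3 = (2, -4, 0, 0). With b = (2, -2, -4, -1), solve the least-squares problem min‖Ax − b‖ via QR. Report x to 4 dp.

a_1 = (4, 3, 4, -4); ‖a_1‖ = 7.5498, so e_1 = (0.5298, 0.3974, 0.5298, -0.5298).
e_1·a_2 = 0.5298·2 + 0.3974·2 + 0.5298·2 + (-0.5298)·(-1) = 3.4438.
u_2 = a_2 − 3.4438·e_1 = (0.1754, 0.6316, 0.1754, 0.8246).
‖u_2‖ = 1.0679, so e_2 = (0.1643, 0.5914, 0.1643, 0.7722).
e_1·a_3 = 0.5298·2 + 0.3974·(-4) + 0.5298·0 + (-0.5298)·0 = -0.5298; e_2·a_3 = 0.1643·2 + 0.5914·(-4) + 0.1643·0 + 0.7722·0 = -2.0372.
u_3 = a_3 + 0.5298·e_1 + 2.0372·e_2 = (2.6154, -2.5846, 0.6154, 1.2923).
‖u_3‖ = 3.9458, so e_3 = (0.6628, -0.6550, 0.1560, 0.3275).
Qᵀb = (-1.3245, -2.2836, 1.6844).
Back-substitute: x_3 = 1.6844/3.9458 = 0.4269.
x_2 = (-2.2836 + 2.0372·0.4269)/1.0679 = -1.3241.
x_1 = (-1.3245 − 3.4438·(-1.3241) + 0.5298·0.4269)/7.5498 = 0.4585.

x = (0.4585, -1.3241, 0.4269)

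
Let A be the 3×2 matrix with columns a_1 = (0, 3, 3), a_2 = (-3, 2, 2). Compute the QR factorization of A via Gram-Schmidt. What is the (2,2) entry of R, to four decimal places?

e_1 = a_1/‖a_1‖ = (0, 3, 3)/4.2426 = (0.0000, 0.7071, 0.7071).
r_{12} = e_1·a_2 = 2.8284.
u_2 = a_2 − 2.8284·e_1 = (-3.0000, 0.0000, 0.0000).
r_{22} = ‖u_2‖ = 3.0000.

r_{22} = 3.0000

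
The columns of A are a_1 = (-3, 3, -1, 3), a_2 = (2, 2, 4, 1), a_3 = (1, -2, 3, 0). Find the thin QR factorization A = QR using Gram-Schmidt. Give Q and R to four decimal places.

a_1 = (-3, 3, -1, 3); ‖a_1‖ = 5.2915, so e_1 = (-0.5669, 0.5669, -0.1890, 0.5669).
e_1·a_2 = (-0.5669)·2 + 0.5669·2 + (-0.1890)·4 + 0.5669·1 = -0.1890.
u_2 = a_2 + 0.1890·e_1 = (1.8929, 2.1071, 3.9643, 1.1071).
‖u_2‖ = 4.9964, so e_2 = (0.3788, 0.4217, 0.7934, 0.2216).
e_1·a_3 = (-0.5669)·1 + 0.5669·(-2) + (-0.1890)·3 + 0.5669·0 = -2.2678; e_2·a_3 = 0.3788·1 + 0.4217·(-2) + 0.7934·3 + 0.2216·0 = 1.9157.
u_3 = a_3 + 2.2678·e_1 − 1.9157·e_2 = (-1.0114, -1.5222, 1.0515, 0.8612).
‖u_3‖ = 2.2776, so e_3 = (-0.4441, -0.6683, 0.4617, 0.3781).

Q = [[-0.5669, 0.3788, -0.4441], [0.5669, 0.4217, -0.6683], [-0.1890, 0.7934, 0.4617], [0.5669, 0.2216, 0.3781]], R = [[5.2915, -0.1890, -2.2678], [0.0000, 4.9964, 1.9157], [0.0000, 0.0000, 2.2776]]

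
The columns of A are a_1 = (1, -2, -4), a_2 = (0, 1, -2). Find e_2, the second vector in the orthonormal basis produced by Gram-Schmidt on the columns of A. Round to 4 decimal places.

a_1 = (1, -2, -4); ‖a_1‖ = 4.5826, so e_1 = (0.2182, -0.4364, -0.8729).
e_1·a_2 = 0.2182·0 + (-0.4364)·1 + (-0.8729)·(-2) = 1.3093.
u_2 = a_2 − 1.3093·e_1 = (-0.2857, 1.5714, -0.8571).
‖u_2‖ = 1.8127, so e_2 = (-0.1576, 0.8669, -0.4729).

e_2 = (-0.1576, 0.8669, -0.4729)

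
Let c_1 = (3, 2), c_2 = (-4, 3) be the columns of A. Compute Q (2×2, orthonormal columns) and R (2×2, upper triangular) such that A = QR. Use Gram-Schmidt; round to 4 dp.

Q = [[0.8321, -0.5547], [0.5547, 0.8321]], R = [[3.6056, -1.6641], [0.0000, 4.7150]]

c_1 = (3, 2); ‖c_1‖ = 3.6056, so e_1 = (0.8321, 0.5547).
e_1·c_2 = 0.8321·(-4) + 0.5547·3 = -1.6641.
u_2 = c_2 + 1.6641·e_1 = (-2.6154, 3.9231).
‖u_2‖ = 4.7150, so e_2 = (-0.5547, 0.8321).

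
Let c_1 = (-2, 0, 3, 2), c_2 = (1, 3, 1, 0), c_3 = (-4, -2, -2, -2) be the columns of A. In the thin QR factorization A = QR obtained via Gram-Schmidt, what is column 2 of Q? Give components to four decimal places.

e_2 = (0.3379, 0.9070, 0.2490, -0.0356)

c_1 = (-2, 0, 3, 2); ‖c_1‖ = 4.1231, so e_1 = (-0.4851, 0.0000, 0.7276, 0.4851).
e_1·c_2 = (-0.4851)·1 + 0.0000·3 + 0.7276·1 + 0.4851·0 = 0.2425.
u_2 = c_2 − 0.2425·e_1 = (1.1176, 3.0000, 0.8235, -0.1176).
‖u_2‖ = 3.3077, so e_2 = (0.3379, 0.9070, 0.2490, -0.0356).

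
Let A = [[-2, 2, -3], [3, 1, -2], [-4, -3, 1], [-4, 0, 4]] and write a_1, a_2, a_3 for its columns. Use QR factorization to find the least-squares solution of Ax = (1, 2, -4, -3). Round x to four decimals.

a_1 = (-2, 3, -4, -4); ‖a_1‖ = 6.7082, so e_1 = (-0.2981, 0.4472, -0.5963, -0.5963).
e_1·a_2 = (-0.2981)·2 + 0.4472·1 + (-0.5963)·(-3) + (-0.5963)·0 = 1.6398.
u_2 = a_2 − 1.6398·e_1 = (2.4889, 0.2667, -2.0222, 0.9778).
‖u_2‖ = 3.3632, so e_2 = (0.7400, 0.0793, -0.6013, 0.2907).
e_1·a_3 = (-0.2981)·(-3) + 0.4472·(-2) + (-0.5963)·1 + (-0.5963)·4 = -2.9814; e_2·a_3 = 0.7400·(-3) + 0.0793·(-2) + (-0.6013)·1 + 0.2907·4 = -1.8171.
u_3 = a_3 + 2.9814·e_1 + 1.8171·e_2 = (-2.5442, -0.5226, -1.8703, 2.7505).
‖u_3‖ = 4.2201, so e_3 = (-0.6029, -0.1238, -0.4432, 0.6518).
Qᵀb = (4.7703, 2.4315, -1.0330).
Back-substitute: x_3 = -1.0330/4.2201 = -0.2448.
x_2 = (2.4315 + 1.8171·(-0.2448))/3.3632 = 0.5907.
x_1 = (4.7703 − 1.6398·0.5907 + 2.9814·(-0.2448))/6.7082 = 0.4579.

x = (0.4579, 0.5907, -0.2448)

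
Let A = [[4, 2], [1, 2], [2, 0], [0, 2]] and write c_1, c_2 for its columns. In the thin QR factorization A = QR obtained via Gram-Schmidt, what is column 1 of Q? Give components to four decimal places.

c_1 = (4, 1, 2, 0); ‖c_1‖ = 4.5826, so e_1 = (0.8729, 0.2182, 0.4364, 0.0000).

e_1 = (0.8729, 0.2182, 0.4364, 0.0000)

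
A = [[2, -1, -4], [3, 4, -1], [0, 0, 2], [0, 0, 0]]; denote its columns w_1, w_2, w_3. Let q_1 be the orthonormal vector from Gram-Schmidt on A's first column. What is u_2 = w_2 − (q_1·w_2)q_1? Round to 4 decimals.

u_2 = (-2.5385, 1.6923, 0.0000, 0.0000)

w_1 = (2, 3, 0, 0); ‖w_1‖ = 3.6056, so q_1 = (0.5547, 0.8321, 0.0000, 0.0000).
q_1·w_2 = 0.5547·(-1) + 0.8321·4 + 0.0000·0 + 0.0000·0 = 2.7735.
u_2 = w_2 − 2.7735·q_1 = (-2.5385, 1.6923, 0.0000, 0.0000).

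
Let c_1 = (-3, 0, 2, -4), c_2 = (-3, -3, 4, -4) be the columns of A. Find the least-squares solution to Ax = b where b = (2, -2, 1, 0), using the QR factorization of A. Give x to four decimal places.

x = (-0.9197, 0.6870)

c_1 = (-3, 0, 2, -4); ‖c_1‖ = 5.3852, so e_1 = (-0.5571, 0.0000, 0.3714, -0.7428).
e_1·c_2 = (-0.5571)·(-3) + 0.0000·(-3) + 0.3714·4 + (-0.7428)·(-4) = 6.1279.
u_2 = c_2 − 6.1279·e_1 = (0.4138, -3.0000, 1.7241, 0.5517).
‖u_2‖ = 3.5282, so e_2 = (0.1173, -0.8503, 0.4887, 0.1564).
Qᵀb = (-0.7428, 2.4238).
Back-substitute: x_2 = 2.4238/3.5282 = 0.6870.
x_1 = (-0.7428 − 6.1279·0.6870)/5.3852 = -0.9197.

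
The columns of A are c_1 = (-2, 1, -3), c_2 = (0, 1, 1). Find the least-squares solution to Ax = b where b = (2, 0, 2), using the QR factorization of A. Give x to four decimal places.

x = (-0.6667, 0.3333)

c_1 = (-2, 1, -3); ‖c_1‖ = 3.7417, so q_1 = (-0.5345, 0.2673, -0.8018).
q_1·c_2 = (-0.5345)·0 + 0.2673·1 + (-0.8018)·1 = -0.5345.
u_2 = c_2 + 0.5345·q_1 = (-0.2857, 1.1429, 0.5714).
‖u_2‖ = 1.3093, so q_2 = (-0.2182, 0.8729, 0.4364).
Qᵀb = (-2.6726, 0.4364).
Back-substitute: x_2 = 0.4364/1.3093 = 0.3333.
x_1 = (-2.6726 + 0.5345·0.3333)/3.7417 = -0.6667.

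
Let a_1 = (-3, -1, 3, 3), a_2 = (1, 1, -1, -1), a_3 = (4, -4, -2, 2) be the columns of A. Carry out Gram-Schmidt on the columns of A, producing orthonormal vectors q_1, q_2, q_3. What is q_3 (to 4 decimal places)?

q_1 = a_1/‖a_1‖ = (-3, -1, 3, 3)/5.2915 = (-0.5669, -0.1890, 0.5669, 0.5669).
r_{12} = q_1·a_2 = -1.8898.
u_2 = a_2 + 1.8898·q_1 = (-0.0714, 0.6429, 0.0714, 0.0714).
‖u_2‖ = 0.6547, so q_2 = (-0.1091, 0.9820, 0.1091, 0.1091).
r_{13} = q_1·a_3 = -1.5119; r_{23} = q_2·a_3 = -4.3644.
u_3 = a_3 + 1.5119·q_1 + 4.3644·q_2 = (2.6667, 0.0000, -0.6667, 3.3333).
‖u_3‖ = 4.3205, so q_3 = (0.6172, 0.0000, -0.1543, 0.7715).

q_3 = (0.6172, 0.0000, -0.1543, 0.7715)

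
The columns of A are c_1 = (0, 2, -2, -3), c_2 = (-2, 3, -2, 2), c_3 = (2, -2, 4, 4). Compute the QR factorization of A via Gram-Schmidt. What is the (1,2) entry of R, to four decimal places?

r_{12} = 0.9701

q_1 = c_1/‖c_1‖ = (0, 2, -2, -3)/4.1231 = (0.0000, 0.4851, -0.4851, -0.7276).
r_{12} = q_1·c_2 = 0.9701.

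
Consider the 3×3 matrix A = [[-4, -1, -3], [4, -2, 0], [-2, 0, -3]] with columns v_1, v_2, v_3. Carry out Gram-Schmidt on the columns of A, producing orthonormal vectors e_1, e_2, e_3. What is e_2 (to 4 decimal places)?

e_2 = (-0.6768, -0.7288, -0.1041)

v_1 = (-4, 4, -2); ‖v_1‖ = 6.0000, so e_1 = (-0.6667, 0.6667, -0.3333).
e_1·v_2 = (-0.6667)·(-1) + 0.6667·(-2) + (-0.3333)·0 = -0.6667.
u_2 = v_2 + 0.6667·e_1 = (-1.4444, -1.5556, -0.2222).
‖u_2‖ = 2.1344, so e_2 = (-0.6768, -0.7288, -0.1041).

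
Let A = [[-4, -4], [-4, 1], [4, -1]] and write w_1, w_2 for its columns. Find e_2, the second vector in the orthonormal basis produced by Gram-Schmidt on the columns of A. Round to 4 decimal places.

e_2 = (-0.8165, 0.4082, -0.4082)

w_1 = (-4, -4, 4); ‖w_1‖ = 6.9282, so e_1 = (-0.5774, -0.5774, 0.5774).
e_1·w_2 = (-0.5774)·(-4) + (-0.5774)·1 + 0.5774·(-1) = 1.1547.
u_2 = w_2 − 1.1547·e_1 = (-3.3333, 1.6667, -1.6667).
‖u_2‖ = 4.0825, so e_2 = (-0.8165, 0.4082, -0.4082).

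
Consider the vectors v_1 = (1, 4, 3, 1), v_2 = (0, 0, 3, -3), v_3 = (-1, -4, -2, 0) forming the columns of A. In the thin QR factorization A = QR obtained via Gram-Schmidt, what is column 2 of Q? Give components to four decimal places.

q_1 = v_1/‖v_1‖ = (1, 4, 3, 1)/5.1962 = (0.1925, 0.7698, 0.5774, 0.1925).
r_{12} = q_1·v_2 = 1.1547.
u_2 = v_2 − 1.1547·q_1 = (-0.2222, -0.8889, 2.3333, -3.2222).
‖u_2‖ = 4.0825, so q_2 = (-0.0544, -0.2177, 0.5715, -0.7893).

q_2 = (-0.0544, -0.2177, 0.5715, -0.7893)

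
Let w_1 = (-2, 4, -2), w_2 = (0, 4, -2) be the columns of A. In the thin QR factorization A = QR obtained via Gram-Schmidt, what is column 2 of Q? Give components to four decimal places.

e_2 = (0.9129, 0.3651, -0.1826)

w_1 = (-2, 4, -2); ‖w_1‖ = 4.8990, so e_1 = (-0.4082, 0.8165, -0.4082).
e_1·w_2 = (-0.4082)·0 + 0.8165·4 + (-0.4082)·(-2) = 4.0825.
u_2 = w_2 − 4.0825·e_1 = (1.6667, 0.6667, -0.3333).
‖u_2‖ = 1.8257, so e_2 = (0.9129, 0.3651, -0.1826).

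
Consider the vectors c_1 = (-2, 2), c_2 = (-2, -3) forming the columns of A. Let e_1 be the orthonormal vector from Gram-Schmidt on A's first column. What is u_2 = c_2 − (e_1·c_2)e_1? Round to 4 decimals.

c_1 = (-2, 2); ‖c_1‖ = 2.8284, so e_1 = (-0.7071, 0.7071).
e_1·c_2 = (-0.7071)·(-2) + 0.7071·(-3) = -0.7071.
u_2 = c_2 + 0.7071·e_1 = (-2.5000, -2.5000).

u_2 = (-2.5000, -2.5000)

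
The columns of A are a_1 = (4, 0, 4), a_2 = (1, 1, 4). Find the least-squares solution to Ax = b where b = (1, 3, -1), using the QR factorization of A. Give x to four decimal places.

e_1 = a_1/‖a_1‖ = (4, 0, 4)/5.6569 = (0.7071, 0.0000, 0.7071).
r_{12} = e_1·a_2 = 3.5355.
u_2 = a_2 − 3.5355·e_1 = (-1.5000, 1.0000, 1.5000).
‖u_2‖ = 2.3452, so e_2 = (-0.6396, 0.4264, 0.6396).
Qᵀb = (0.0000, 0.0000).
Back-substitute: x_2 = 0.0000/2.3452 = 0.0000.
x_1 = (0.0000 − 3.5355·0.0000)/5.6569 = 0.0000.

x = (0.0000, 0.0000)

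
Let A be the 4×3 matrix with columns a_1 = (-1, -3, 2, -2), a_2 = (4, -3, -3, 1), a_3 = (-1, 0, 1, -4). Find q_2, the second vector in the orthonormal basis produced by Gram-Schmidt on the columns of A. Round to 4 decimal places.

q_1 = a_1/‖a_1‖ = (-1, -3, 2, -2)/4.2426 = (-0.2357, -0.7071, 0.4714, -0.4714).
r_{12} = q_1·a_2 = -0.7071.
u_2 = a_2 + 0.7071·q_1 = (3.8333, -3.5000, -2.6667, 0.6667).
‖u_2‖ = 5.8737, so q_2 = (0.6526, -0.5959, -0.4540, 0.1135).

q_2 = (0.6526, -0.5959, -0.4540, 0.1135)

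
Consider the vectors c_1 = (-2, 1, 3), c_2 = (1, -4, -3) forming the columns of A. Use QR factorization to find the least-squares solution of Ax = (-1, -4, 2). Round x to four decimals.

x = (1.7194, 1.3381)

e_1 = c_1/‖c_1‖ = (-2, 1, 3)/3.7417 = (-0.5345, 0.2673, 0.8018).
r_{12} = e_1·c_2 = -4.0089.
u_2 = c_2 + 4.0089·e_1 = (-1.1429, -2.9286, 0.2143).
‖u_2‖ = 3.1510, so e_2 = (-0.3627, -0.9294, 0.0680).
Qᵀb = (1.0690, 4.2164).
Back-substitute: x_2 = 4.2164/3.1510 = 1.3381.
x_1 = (1.0690 + 4.0089·1.3381)/3.7417 = 1.7194.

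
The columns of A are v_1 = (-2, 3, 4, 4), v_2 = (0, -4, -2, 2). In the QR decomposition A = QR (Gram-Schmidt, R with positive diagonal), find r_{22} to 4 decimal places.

r_{22} = 4.5607

v_1 = (-2, 3, 4, 4); ‖v_1‖ = 6.7082, so q_1 = (-0.2981, 0.4472, 0.5963, 0.5963).
q_1·v_2 = (-0.2981)·0 + 0.4472·(-4) + 0.5963·(-2) + 0.5963·2 = -1.7889.
u_2 = v_2 + 1.7889·q_1 = (-0.5333, -3.2000, -0.9333, 3.0667).
r_{22} = ‖u_2‖ = 4.5607.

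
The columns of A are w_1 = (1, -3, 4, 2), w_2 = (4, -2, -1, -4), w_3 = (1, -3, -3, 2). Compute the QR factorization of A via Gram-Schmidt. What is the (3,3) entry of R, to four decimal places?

r_{33} = 4.7066

q_1 = w_1/‖w_1‖ = (1, -3, 4, 2)/5.4772 = (0.1826, -0.5477, 0.7303, 0.3651).
r_{12} = q_1·w_2 = -0.3651.
u_2 = w_2 + 0.3651·q_1 = (4.0667, -2.2000, -0.7333, -3.8667).
‖u_2‖ = 6.0718, so q_2 = (0.6698, -0.3623, -0.1208, -0.6368).
r_{13} = q_1·w_3 = 0.3651; r_{23} = q_2·w_3 = 0.8454.
u_3 = w_3 − 0.3651·q_1 − 0.8454·q_2 = (0.3671, -2.4937, -3.1646, 2.4051).
r_{33} = ‖u_3‖ = 4.7066.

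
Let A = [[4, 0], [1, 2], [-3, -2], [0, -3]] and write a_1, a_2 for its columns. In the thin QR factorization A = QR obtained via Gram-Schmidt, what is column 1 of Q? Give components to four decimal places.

e_1 = a_1/‖a_1‖ = (4, 1, -3, 0)/5.0990 = (0.7845, 0.1961, -0.5883, 0.0000).

e_1 = (0.7845, 0.1961, -0.5883, 0.0000)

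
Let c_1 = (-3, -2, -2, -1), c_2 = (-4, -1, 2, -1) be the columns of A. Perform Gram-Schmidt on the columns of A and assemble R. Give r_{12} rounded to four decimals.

e_1 = c_1/‖c_1‖ = (-3, -2, -2, -1)/4.2426 = (-0.7071, -0.4714, -0.4714, -0.2357).
r_{12} = e_1·c_2 = 2.5927.

r_{12} = 2.5927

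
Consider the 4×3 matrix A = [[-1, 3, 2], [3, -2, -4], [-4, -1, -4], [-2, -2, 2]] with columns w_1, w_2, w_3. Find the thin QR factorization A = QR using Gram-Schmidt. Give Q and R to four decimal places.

e_1 = w_1/‖w_1‖ = (-1, 3, -4, -2)/5.4772 = (-0.1826, 0.5477, -0.7303, -0.3651).
r_{12} = e_1·w_2 = -0.1826.
u_2 = w_2 + 0.1826·e_1 = (2.9667, -1.9000, -1.1333, -2.0667).
‖u_2‖ = 4.2387, so e_2 = (0.6999, -0.4482, -0.2674, -0.4876).
r_{13} = e_1·w_3 = -0.3651; r_{23} = e_2·w_3 = 3.2872.
u_3 = w_3 + 0.3651·e_1 − 3.2872·e_2 = (-0.3673, -2.3265, -3.3878, 3.4694).
‖u_3‖ = 5.3908, so e_3 = (-0.0681, -0.4316, -0.6284, 0.6436).

Q = [[-0.1826, 0.6999, -0.0681], [0.5477, -0.4482, -0.4316], [-0.7303, -0.2674, -0.6284], [-0.3651, -0.4876, 0.6436]], R = [[5.4772, -0.1826, -0.3651], [0.0000, 4.2387, 3.2872], [0.0000, 0.0000, 5.3908]]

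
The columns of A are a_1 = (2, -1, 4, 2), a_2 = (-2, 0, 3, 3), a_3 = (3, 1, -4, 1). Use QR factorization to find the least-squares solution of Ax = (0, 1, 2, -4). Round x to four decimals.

e_1 = a_1/‖a_1‖ = (2, -1, 4, 2)/5.0000 = (0.4000, -0.2000, 0.8000, 0.4000).
r_{12} = e_1·a_2 = 2.8000.
u_2 = a_2 − 2.8000·e_1 = (-3.1200, 0.5600, 0.7600, 1.8800).
‖u_2‖ = 3.7630, so e_2 = (-0.8291, 0.1488, 0.2020, 0.4996).
r_{13} = e_1·a_3 = -1.8000; r_{23} = e_2·a_3 = -2.6468.
u_3 = a_3 + 1.8000·e_1 + 2.6468·e_2 = (1.5254, 1.0339, -2.0254, 3.0424).
‖u_3‖ = 4.0932, so e_3 = (0.3727, 0.2526, -0.4948, 0.7433).
Qᵀb = (-0.2000, -1.4457, -3.7102).
Back-substitute: x_3 = -3.7102/4.0932 = -0.9064.
x_2 = (-1.4457 + 2.6468·(-0.9064))/3.7630 = -1.0218.
x_1 = (-0.2000 − 2.8000·(-1.0218) + 1.8000·(-0.9064))/5.0000 = 0.2059.

x = (0.2059, -1.0218, -0.9064)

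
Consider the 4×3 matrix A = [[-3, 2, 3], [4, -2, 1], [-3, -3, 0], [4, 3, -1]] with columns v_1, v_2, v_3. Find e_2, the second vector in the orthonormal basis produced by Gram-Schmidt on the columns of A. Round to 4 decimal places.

v_1 = (-3, 4, -3, 4); ‖v_1‖ = 7.0711, so e_1 = (-0.4243, 0.5657, -0.4243, 0.5657).
e_1·v_2 = (-0.4243)·2 + 0.5657·(-2) + (-0.4243)·(-3) + 0.5657·3 = 0.9899.
u_2 = v_2 − 0.9899·e_1 = (2.4200, -2.5600, -2.5800, 2.4400).
‖u_2‖ = 5.0020, so e_2 = (0.4838, -0.5118, -0.5158, 0.4878).

e_2 = (0.4838, -0.5118, -0.5158, 0.4878)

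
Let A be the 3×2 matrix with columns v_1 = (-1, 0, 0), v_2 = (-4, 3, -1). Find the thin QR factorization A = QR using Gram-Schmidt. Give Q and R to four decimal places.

Q = [[-1.0000, 0.0000], [0.0000, 0.9487], [0.0000, -0.3162]], R = [[1.0000, 4.0000], [0.0000, 3.1623]]

v_1 = (-1, 0, 0); ‖v_1‖ = 1.0000, so q_1 = (-1.0000, 0.0000, 0.0000).
q_1·v_2 = (-1.0000)·(-4) + 0.0000·3 + 0.0000·(-1) = 4.0000.
u_2 = v_2 − 4.0000·q_1 = (0.0000, 3.0000, -1.0000).
‖u_2‖ = 3.1623, so q_2 = (0.0000, 0.9487, -0.3162).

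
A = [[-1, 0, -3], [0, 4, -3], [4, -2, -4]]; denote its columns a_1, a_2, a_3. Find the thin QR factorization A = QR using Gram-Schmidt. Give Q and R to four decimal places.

a_1 = (-1, 0, 4); ‖a_1‖ = 4.1231, so q_1 = (-0.2425, 0.0000, 0.9701).
q_1·a_2 = (-0.2425)·0 + 0.0000·4 + 0.9701·(-2) = -1.9403.
u_2 = a_2 + 1.9403·q_1 = (-0.4706, 4.0000, -0.1176).
‖u_2‖ = 4.0293, so q_2 = (-0.1168, 0.9927, -0.0292).
q_1·a_3 = (-0.2425)·(-3) + 0.0000·(-3) + 0.9701·(-4) = -3.1530; q_2·a_3 = (-0.1168)·(-3) + 0.9927·(-3) + (-0.0292)·(-4) = -2.5110.
u_3 = a_3 + 3.1530·q_1 + 2.5110·q_2 = (-4.0580, -0.5072, -1.0145).
‖u_3‖ = 4.2135, so q_3 = (-0.9631, -0.1204, -0.2408).

Q = [[-0.2425, -0.1168, -0.9631], [0.0000, 0.9927, -0.1204], [0.9701, -0.0292, -0.2408]], R = [[4.1231, -1.9403, -3.1530], [0.0000, 4.0293, -2.5110], [0.0000, 0.0000, 4.2135]]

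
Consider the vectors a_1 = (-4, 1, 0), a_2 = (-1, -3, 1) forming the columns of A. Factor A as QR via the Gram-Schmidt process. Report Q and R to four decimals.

a_1 = (-4, 1, 0); ‖a_1‖ = 4.1231, so q_1 = (-0.9701, 0.2425, 0.0000).
q_1·a_2 = (-0.9701)·(-1) + 0.2425·(-3) + 0.0000·1 = 0.2425.
u_2 = a_2 − 0.2425·q_1 = (-0.7647, -3.0588, 1.0000).
‖u_2‖ = 3.3077, so q_2 = (-0.2312, -0.9247, 0.3023).

Q = [[-0.9701, -0.2312], [0.2425, -0.9247], [0.0000, 0.3023]], R = [[4.1231, 0.2425], [0.0000, 3.3077]]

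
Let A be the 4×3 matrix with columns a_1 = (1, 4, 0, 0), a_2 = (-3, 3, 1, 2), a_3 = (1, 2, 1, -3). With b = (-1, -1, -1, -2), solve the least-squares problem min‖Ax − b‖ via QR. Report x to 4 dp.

x = (-0.5804, 0.0522, 0.4885)

q_1 = a_1/‖a_1‖ = (1, 4, 0, 0)/4.1231 = (0.2425, 0.9701, 0.0000, 0.0000).
r_{12} = q_1·a_2 = 2.1828.
u_2 = a_2 − 2.1828·q_1 = (-3.5294, 0.8824, 1.0000, 2.0000).
‖u_2‖ = 4.2703, so q_2 = (-0.8265, 0.2066, 0.2342, 0.4684).
r_{13} = q_1·a_3 = 2.1828; r_{23} = q_2·a_3 = -1.5841.
u_3 = a_3 − 2.1828·q_1 + 1.5841·q_2 = (-0.8387, 0.2097, 1.3710, -2.2581).
‖u_3‖ = 2.7795, so q_3 = (-0.3017, 0.0754, 0.4932, -0.8124).
Qᵀb = (-1.2127, -0.5510, 1.3579).
Back-substitute: x_3 = 1.3579/2.7795 = 0.4885.
x_2 = (-0.5510 + 1.5841·0.4885)/4.2703 = 0.0522.
x_1 = (-1.2127 − 2.1828·0.0522 − 2.1828·0.4885)/4.1231 = -0.5804.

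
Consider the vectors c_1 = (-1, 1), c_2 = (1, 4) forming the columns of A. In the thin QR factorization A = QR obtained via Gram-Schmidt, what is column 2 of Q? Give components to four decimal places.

e_2 = (0.7071, 0.7071)

c_1 = (-1, 1); ‖c_1‖ = 1.4142, so e_1 = (-0.7071, 0.7071).
e_1·c_2 = (-0.7071)·1 + 0.7071·4 = 2.1213.
u_2 = c_2 − 2.1213·e_1 = (2.5000, 2.5000).
‖u_2‖ = 3.5355, so e_2 = (0.7071, 0.7071).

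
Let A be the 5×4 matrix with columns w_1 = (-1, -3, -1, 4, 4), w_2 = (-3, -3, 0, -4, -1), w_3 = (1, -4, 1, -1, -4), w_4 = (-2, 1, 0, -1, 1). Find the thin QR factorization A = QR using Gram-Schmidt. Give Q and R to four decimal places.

Q = [[-0.1525, -0.5504, 0.4342, -0.6318], [-0.4575, -0.6146, -0.6080, 0.1782], [-0.1525, -0.0321, 0.1675, 0.5523], [0.6100, -0.5624, 0.2757, 0.4157], [0.6100, -0.0442, -0.5812, -0.3020]], R = [[6.5574, -1.2200, -1.5250, -0.1525], [0.0000, 5.7889, 2.6153, 1.0043], [0.0000, 0.0000, 5.0828, -2.3332], [0.0000, 0.0000, 0.0000, 0.7241]]

w_1 = (-1, -3, -1, 4, 4); ‖w_1‖ = 6.5574, so e_1 = (-0.1525, -0.4575, -0.1525, 0.6100, 0.6100).
e_1·w_2 = (-0.1525)·(-3) + (-0.4575)·(-3) + (-0.1525)·0 + 0.6100·(-4) + 0.6100·(-1) = -1.2200.
u_2 = w_2 + 1.2200·e_1 = (-3.1860, -3.5581, -0.1860, -3.2558, -0.2558).
‖u_2‖ = 5.7889, so e_2 = (-0.5504, -0.6146, -0.0321, -0.5624, -0.0442).
e_1·w_3 = (-0.1525)·1 + (-0.4575)·(-4) + (-0.1525)·1 + 0.6100·(-1) + 0.6100·(-4) = -1.5250; e_2·w_3 = (-0.5504)·1 + (-0.6146)·(-4) + (-0.0321)·1 + (-0.5624)·(-1) + (-0.0442)·(-4) = 2.6153.
u_3 = w_3 + 1.5250·e_1 − 2.6153·e_2 = (2.2068, -3.0902, 0.8515, 1.4011, -2.9542).
‖u_3‖ = 5.0828, so e_3 = (0.4342, -0.6080, 0.1675, 0.2757, -0.5812).
e_1·w_4 = (-0.1525)·(-2) + (-0.4575)·1 + (-0.1525)·0 + 0.6100·(-1) + 0.6100·1 = -0.1525; e_2·w_4 = (-0.5504)·(-2) + (-0.6146)·1 + (-0.0321)·0 + (-0.5624)·(-1) + (-0.0442)·1 = 1.0043; e_3·w_4 = 0.4342·(-2) + (-0.6080)·1 + 0.1675·0 + 0.2757·(-1) + (-0.5812)·1 = -2.3332.
u_4 = w_4 + 0.1525·e_1 − 1.0043·e_2 + 2.3332·e_3 = (-0.4575, 0.1290, 0.3999, 0.3010, -0.2187).
‖u_4‖ = 0.7241, so e_4 = (-0.6318, 0.1782, 0.5523, 0.4157, -0.3020).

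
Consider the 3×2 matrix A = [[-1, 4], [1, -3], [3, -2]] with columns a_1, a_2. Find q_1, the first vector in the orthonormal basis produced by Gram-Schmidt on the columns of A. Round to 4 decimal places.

a_1 = (-1, 1, 3); ‖a_1‖ = 3.3166, so q_1 = (-0.3015, 0.3015, 0.9045).

q_1 = (-0.3015, 0.3015, 0.9045)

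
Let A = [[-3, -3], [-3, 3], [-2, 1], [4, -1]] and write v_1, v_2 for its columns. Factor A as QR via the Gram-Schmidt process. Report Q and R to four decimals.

Q = [[-0.4867, -0.7958], [-0.4867, 0.5788], [-0.3244, 0.1568], [0.6489, -0.0844]], R = [[6.1644, -0.9733], [0.0000, 4.3649]]

e_1 = v_1/‖v_1‖ = (-3, -3, -2, 4)/6.1644 = (-0.4867, -0.4867, -0.3244, 0.6489).
r_{12} = e_1·v_2 = -0.9733.
u_2 = v_2 + 0.9733·e_1 = (-3.4737, 2.5263, 0.6842, -0.3684).
‖u_2‖ = 4.3649, so e_2 = (-0.7958, 0.5788, 0.1568, -0.0844).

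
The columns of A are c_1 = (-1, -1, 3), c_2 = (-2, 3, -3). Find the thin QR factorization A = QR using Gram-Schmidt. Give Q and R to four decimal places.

q_1 = c_1/‖c_1‖ = (-1, -1, 3)/3.3166 = (-0.3015, -0.3015, 0.9045).
r_{12} = q_1·c_2 = -3.0151.
u_2 = c_2 + 3.0151·q_1 = (-2.9091, 2.0909, -0.2727).
‖u_2‖ = 3.5929, so q_2 = (-0.8097, 0.5820, -0.0759).

Q = [[-0.3015, -0.8097], [-0.3015, 0.5820], [0.9045, -0.0759]], R = [[3.3166, -3.0151], [0.0000, 3.5929]]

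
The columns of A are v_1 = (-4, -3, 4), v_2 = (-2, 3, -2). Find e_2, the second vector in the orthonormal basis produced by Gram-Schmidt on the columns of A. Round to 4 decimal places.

e_1 = v_1/‖v_1‖ = (-4, -3, 4)/6.4031 = (-0.6247, -0.4685, 0.6247).
r_{12} = e_1·v_2 = -1.4056.
u_2 = v_2 + 1.4056·e_1 = (-2.8780, 2.3415, -1.1220).
‖u_2‖ = 3.8761, so e_2 = (-0.7425, 0.6041, -0.2895).

e_2 = (-0.7425, 0.6041, -0.2895)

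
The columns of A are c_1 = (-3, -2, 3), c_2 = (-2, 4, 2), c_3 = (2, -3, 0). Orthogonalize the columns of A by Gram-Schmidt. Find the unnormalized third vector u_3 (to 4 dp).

e_1 = c_1/‖c_1‖ = (-3, -2, 3)/4.6904 = (-0.6396, -0.4264, 0.6396).
r_{12} = e_1·c_2 = 0.8528.
u_2 = c_2 − 0.8528·e_1 = (-1.4545, 4.3636, 1.4545).
‖u_2‖ = 4.8242, so e_2 = (-0.3015, 0.9045, 0.3015).
r_{13} = e_1·c_3 = 0.0000; r_{23} = e_2·c_3 = -3.3166.
u_3 = c_3 + 0.0000·e_1 + 3.3166·e_2 = (1.0000, 0.0000, 1.0000).

u_3 = (1.0000, 0.0000, 1.0000)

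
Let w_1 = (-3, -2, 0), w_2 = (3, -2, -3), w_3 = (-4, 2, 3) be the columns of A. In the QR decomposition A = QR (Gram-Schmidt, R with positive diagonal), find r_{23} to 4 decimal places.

r_{23} = -4.8927

w_1 = (-3, -2, 0); ‖w_1‖ = 3.6056, so e_1 = (-0.8321, -0.5547, 0.0000).
e_1·w_2 = (-0.8321)·3 + (-0.5547)·(-2) + 0.0000·(-3) = -1.3868.
u_2 = w_2 + 1.3868·e_1 = (1.8462, -2.7692, -3.0000).
‖u_2‖ = 4.4807, so e_2 = (0.4120, -0.6180, -0.6695).
r_{23} = e_2·w_3 = -4.8927.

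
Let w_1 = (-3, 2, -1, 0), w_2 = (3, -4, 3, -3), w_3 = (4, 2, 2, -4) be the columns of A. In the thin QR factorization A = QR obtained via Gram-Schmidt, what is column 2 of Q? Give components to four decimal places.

e_2 = (-0.3385, -0.3009, 0.4137, -0.7898)

e_1 = w_1/‖w_1‖ = (-3, 2, -1, 0)/3.7417 = (-0.8018, 0.5345, -0.2673, 0.0000).
r_{12} = e_1·w_2 = -5.3452.
u_2 = w_2 + 5.3452·e_1 = (-1.2857, -1.1429, 1.5714, -3.0000).
‖u_2‖ = 3.7985, so e_2 = (-0.3385, -0.3009, 0.4137, -0.7898).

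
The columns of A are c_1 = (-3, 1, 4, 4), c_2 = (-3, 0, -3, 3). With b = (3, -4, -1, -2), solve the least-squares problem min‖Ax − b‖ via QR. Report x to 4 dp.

x = (-0.5385, -0.2650)

c_1 = (-3, 1, 4, 4); ‖c_1‖ = 6.4807, so e_1 = (-0.4629, 0.1543, 0.6172, 0.6172).
e_1·c_2 = (-0.4629)·(-3) + 0.1543·0 + 0.6172·(-3) + 0.6172·3 = 1.3887.
u_2 = c_2 − 1.3887·e_1 = (-2.3571, -0.2143, -3.8571, 2.1429).
‖u_2‖ = 5.0071, so e_2 = (-0.4708, -0.0428, -0.7703, 0.4280).
Qᵀb = (-3.8576, -1.3267).
Back-substitute: x_2 = -1.3267/5.0071 = -0.2650.
x_1 = (-3.8576 − 1.3887·(-0.2650))/6.4807 = -0.5385.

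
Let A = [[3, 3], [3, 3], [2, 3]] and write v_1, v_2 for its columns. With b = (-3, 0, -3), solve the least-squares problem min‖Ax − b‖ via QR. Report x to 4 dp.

v_1 = (3, 3, 2); ‖v_1‖ = 4.6904, so e_1 = (0.6396, 0.6396, 0.4264).
e_1·v_2 = 0.6396·3 + 0.6396·3 + 0.4264·3 = 5.1168.
u_2 = v_2 − 5.1168·e_1 = (-0.2727, -0.2727, 0.8182).
‖u_2‖ = 0.9045, so e_2 = (-0.3015, -0.3015, 0.9045).
Qᵀb = (-3.1980, -1.8091).
Back-substitute: x_2 = -1.8091/0.9045 = -2.0000.
x_1 = (-3.1980 − 5.1168·(-2.0000))/4.6904 = 1.5000.

x = (1.5000, -2.0000)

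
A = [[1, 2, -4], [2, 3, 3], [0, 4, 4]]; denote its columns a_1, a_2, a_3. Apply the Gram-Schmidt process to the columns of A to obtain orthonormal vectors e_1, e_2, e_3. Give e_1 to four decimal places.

e_1 = (0.4472, 0.8944, 0.0000)

a_1 = (1, 2, 0); ‖a_1‖ = 2.2361, so e_1 = (0.4472, 0.8944, 0.0000).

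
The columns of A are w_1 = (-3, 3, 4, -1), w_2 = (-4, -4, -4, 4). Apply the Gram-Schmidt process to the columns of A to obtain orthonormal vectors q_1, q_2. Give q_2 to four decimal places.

q_1 = w_1/‖w_1‖ = (-3, 3, 4, -1)/5.9161 = (-0.5071, 0.5071, 0.6761, -0.1690).
r_{12} = q_1·w_2 = -3.3806.
u_2 = w_2 + 3.3806·q_1 = (-5.7143, -2.2857, -1.7143, 3.4286).
‖u_2‖ = 7.2506, so q_2 = (-0.7881, -0.3152, -0.2364, 0.4729).

q_2 = (-0.7881, -0.3152, -0.2364, 0.4729)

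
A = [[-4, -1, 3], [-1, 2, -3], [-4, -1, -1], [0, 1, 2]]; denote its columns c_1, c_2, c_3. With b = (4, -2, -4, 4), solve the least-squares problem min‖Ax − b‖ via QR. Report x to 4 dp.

c_1 = (-4, -1, -4, 0); ‖c_1‖ = 5.7446, so q_1 = (-0.6963, -0.1741, -0.6963, 0.0000).
q_1·c_2 = (-0.6963)·(-1) + (-0.1741)·2 + (-0.6963)·(-1) + 0.0000·1 = 1.0445.
u_2 = c_2 − 1.0445·q_1 = (-0.2727, 2.1818, -0.2727, 1.0000).
‖u_2‖ = 2.4309, so q_2 = (-0.1122, 0.8975, -0.1122, 0.4114).
q_1·c_3 = (-0.6963)·3 + (-0.1741)·(-3) + (-0.6963)·(-1) + 0.0000·2 = -0.8704; q_2·c_3 = (-0.1122)·3 + 0.8975·(-3) + (-0.1122)·(-1) + 0.4114·2 = -2.0943.
u_3 = c_3 + 0.8704·q_1 + 2.0943·q_2 = (2.1590, -1.2718, -1.8410, 2.8615).
‖u_3‖ = 4.2257, so q_3 = (0.5109, -0.3010, -0.4357, 0.6772).
Qᵀb = (0.3482, -0.1496, 7.0970).
Back-substitute: x_3 = 7.0970/4.2257 = 1.6795.
x_2 = (-0.1496 + 2.0943·1.6795)/2.4309 = 1.3854.
x_1 = (0.3482 − 1.0445·1.3854 + 0.8704·1.6795)/5.7446 = 0.0632.

x = (0.0632, 1.3854, 1.6795)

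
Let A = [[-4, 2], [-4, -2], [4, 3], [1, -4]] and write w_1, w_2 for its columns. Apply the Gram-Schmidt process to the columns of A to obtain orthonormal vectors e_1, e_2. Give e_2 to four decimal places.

e_2 = (0.4713, -0.2393, 0.4169, -0.7395)

w_1 = (-4, -4, 4, 1); ‖w_1‖ = 7.0000, so e_1 = (-0.5714, -0.5714, 0.5714, 0.1429).
e_1·w_2 = (-0.5714)·2 + (-0.5714)·(-2) + 0.5714·3 + 0.1429·(-4) = 1.1429.
u_2 = w_2 − 1.1429·e_1 = (2.6531, -1.3469, 2.3469, -4.1633).
‖u_2‖ = 5.6297, so e_2 = (0.4713, -0.2393, 0.4169, -0.7395).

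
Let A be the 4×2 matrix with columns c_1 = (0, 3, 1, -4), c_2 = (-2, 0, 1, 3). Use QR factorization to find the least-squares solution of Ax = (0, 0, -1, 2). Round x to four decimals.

x = (-0.2922, 0.1276)

c_1 = (0, 3, 1, -4); ‖c_1‖ = 5.0990, so q_1 = (0.0000, 0.5883, 0.1961, -0.7845).
q_1·c_2 = 0.0000·(-2) + 0.5883·0 + 0.1961·1 + (-0.7845)·3 = -2.1573.
u_2 = c_2 + 2.1573·q_1 = (-2.0000, 1.2692, 1.4231, 1.3077).
‖u_2‖ = 3.0571, so q_2 = (-0.6542, 0.4152, 0.4655, 0.4277).
Qᵀb = (-1.7650, 0.3900).
Back-substitute: x_2 = 0.3900/3.0571 = 0.1276.
x_1 = (-1.7650 + 2.1573·0.1276)/5.0990 = -0.2922.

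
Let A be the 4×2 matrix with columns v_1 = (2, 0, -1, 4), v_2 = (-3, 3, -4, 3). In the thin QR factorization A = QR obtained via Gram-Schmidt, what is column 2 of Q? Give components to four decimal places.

q_2 = (-0.6392, 0.4851, -0.5699, 0.1771)

v_1 = (2, 0, -1, 4); ‖v_1‖ = 4.5826, so q_1 = (0.4364, 0.0000, -0.2182, 0.8729).
q_1·v_2 = 0.4364·(-3) + 0.0000·3 + (-0.2182)·(-4) + 0.8729·3 = 2.1822.
u_2 = v_2 − 2.1822·q_1 = (-3.9524, 3.0000, -3.5238, 1.0952).
‖u_2‖ = 6.1837, so q_2 = (-0.6392, 0.4851, -0.5699, 0.1771).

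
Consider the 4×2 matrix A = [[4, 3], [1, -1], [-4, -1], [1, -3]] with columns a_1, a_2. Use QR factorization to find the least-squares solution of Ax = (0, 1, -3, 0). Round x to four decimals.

x = (0.4403, -0.1642)

a_1 = (4, 1, -4, 1); ‖a_1‖ = 5.8310, so q_1 = (0.6860, 0.1715, -0.6860, 0.1715).
q_1·a_2 = 0.6860·3 + 0.1715·(-1) + (-0.6860)·(-1) + 0.1715·(-3) = 2.0580.
u_2 = a_2 − 2.0580·q_1 = (1.5882, -1.3529, 0.4118, -3.3529).
‖u_2‖ = 3.9705, so q_2 = (0.4000, -0.3408, 0.1037, -0.8445).
Qᵀb = (2.2295, -0.6519).
Back-substitute: x_2 = -0.6519/3.9705 = -0.1642.
x_1 = (2.2295 − 2.0580·(-0.1642))/5.8310 = 0.4403.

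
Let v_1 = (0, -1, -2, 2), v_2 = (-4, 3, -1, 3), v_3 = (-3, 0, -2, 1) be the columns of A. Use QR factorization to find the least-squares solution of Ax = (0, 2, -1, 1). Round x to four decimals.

e_1 = v_1/‖v_1‖ = (0, -1, -2, 2)/3.0000 = (0.0000, -0.3333, -0.6667, 0.6667).
r_{12} = e_1·v_2 = 1.6667.
u_2 = v_2 − 1.6667·e_1 = (-4.0000, 3.5556, 0.1111, 1.8889).
‖u_2‖ = 5.6765, so e_2 = (-0.7047, 0.6264, 0.0196, 0.3328).
r_{13} = e_1·v_3 = 2.0000; r_{23} = e_2·v_3 = 2.4076.
u_3 = v_3 − 2.0000·e_1 − 2.4076·e_2 = (-1.3034, -0.8414, -0.7138, -1.1345).
‖u_3‖ = 2.0502, so e_3 = (-0.6358, -0.4104, -0.3482, -0.5533).
Qᵀb = (0.6667, 1.5659, -1.0260).
Back-substitute: x_3 = -1.0260/2.0502 = -0.5004.
x_2 = (1.5659 − 2.4076·(-0.5004))/5.6765 = 0.4881.
x_1 = (0.6667 − 1.6667·0.4881 − 2.0000·(-0.5004))/3.0000 = 0.2847.

x = (0.2847, 0.4881, -0.5004)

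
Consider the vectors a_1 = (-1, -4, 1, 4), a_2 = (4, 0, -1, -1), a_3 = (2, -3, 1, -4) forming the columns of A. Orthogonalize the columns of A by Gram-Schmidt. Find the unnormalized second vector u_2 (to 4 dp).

u_2 = (3.7353, -1.0588, -0.7353, 0.0588)

a_1 = (-1, -4, 1, 4); ‖a_1‖ = 5.8310, so e_1 = (-0.1715, -0.6860, 0.1715, 0.6860).
e_1·a_2 = (-0.1715)·4 + (-0.6860)·0 + 0.1715·(-1) + 0.6860·(-1) = -1.5435.
u_2 = a_2 + 1.5435·e_1 = (3.7353, -1.0588, -0.7353, 0.0588).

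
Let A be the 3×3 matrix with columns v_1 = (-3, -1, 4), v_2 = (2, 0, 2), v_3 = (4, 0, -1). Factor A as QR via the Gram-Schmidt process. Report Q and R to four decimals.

q_1 = v_1/‖v_1‖ = (-3, -1, 4)/5.0990 = (-0.5883, -0.1961, 0.7845).
r_{12} = q_1·v_2 = 0.3922.
u_2 = v_2 − 0.3922·q_1 = (2.2308, 0.0769, 1.6923).
‖u_2‖ = 2.8011, so q_2 = (0.7964, 0.0275, 0.6042).
r_{13} = q_1·v_3 = -3.1379; r_{23} = q_2·v_3 = 2.5814.
u_3 = v_3 + 3.1379·q_1 − 2.5814·q_2 = (0.0980, -0.6863, -0.0980).
‖u_3‖ = 0.7001, so q_3 = (0.1400, -0.9802, -0.1400).

Q = [[-0.5883, 0.7964, 0.1400], [-0.1961, 0.0275, -0.9802], [0.7845, 0.6042, -0.1400]], R = [[5.0990, 0.3922, -3.1379], [0.0000, 2.8011, 2.5814], [0.0000, 0.0000, 0.7001]]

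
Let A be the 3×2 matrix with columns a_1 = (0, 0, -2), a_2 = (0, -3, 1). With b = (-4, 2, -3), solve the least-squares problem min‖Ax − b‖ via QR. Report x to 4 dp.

x = (1.1667, -0.6667)

a_1 = (0, 0, -2); ‖a_1‖ = 2.0000, so q_1 = (0.0000, 0.0000, -1.0000).
q_1·a_2 = 0.0000·0 + 0.0000·(-3) + (-1.0000)·1 = -1.0000.
u_2 = a_2 + 1.0000·q_1 = (0.0000, -3.0000, 0.0000).
‖u_2‖ = 3.0000, so q_2 = (0.0000, -1.0000, 0.0000).
Qᵀb = (3.0000, -2.0000).
Back-substitute: x_2 = -2.0000/3.0000 = -0.6667.
x_1 = (3.0000 + 1.0000·(-0.6667))/2.0000 = 1.1667.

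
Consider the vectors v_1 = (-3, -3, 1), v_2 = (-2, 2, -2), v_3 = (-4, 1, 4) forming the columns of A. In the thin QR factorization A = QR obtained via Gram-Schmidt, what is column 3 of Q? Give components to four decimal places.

q_3 = (-0.2673, 0.5345, 0.8018)

v_1 = (-3, -3, 1); ‖v_1‖ = 4.3589, so q_1 = (-0.6882, -0.6882, 0.2294).
q_1·v_2 = (-0.6882)·(-2) + (-0.6882)·2 + 0.2294·(-2) = -0.4588.
u_2 = v_2 + 0.4588·q_1 = (-2.3158, 1.6842, -1.8947).
‖u_2‖ = 3.4336, so q_2 = (-0.6745, 0.4905, -0.5518).
q_1·v_3 = (-0.6882)·(-4) + (-0.6882)·1 + 0.2294·4 = 2.9824; q_2·v_3 = (-0.6745)·(-4) + 0.4905·1 + (-0.5518)·4 = 0.9810.
u_3 = v_3 − 2.9824·q_1 − 0.9810·q_2 = (-1.2857, 2.5714, 3.8571).
‖u_3‖ = 4.8107, so q_3 = (-0.2673, 0.5345, 0.8018).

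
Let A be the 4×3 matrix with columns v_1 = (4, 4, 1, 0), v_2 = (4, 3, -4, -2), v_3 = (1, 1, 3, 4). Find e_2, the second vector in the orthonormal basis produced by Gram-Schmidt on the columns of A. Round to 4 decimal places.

e_2 = (0.2079, 0.0173, -0.9007, -0.3811)

e_1 = v_1/‖v_1‖ = (4, 4, 1, 0)/5.7446 = (0.6963, 0.6963, 0.1741, 0.0000).
r_{12} = e_1·v_2 = 4.1779.
u_2 = v_2 − 4.1779·e_1 = (1.0909, 0.0909, -4.7273, -2.0000).
‖u_2‖ = 5.2484, so e_2 = (0.2079, 0.0173, -0.9007, -0.3811).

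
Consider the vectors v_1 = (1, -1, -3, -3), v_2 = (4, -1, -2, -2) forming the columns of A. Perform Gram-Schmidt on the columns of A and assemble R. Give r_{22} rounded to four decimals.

r_{22} = 3.2481

e_1 = v_1/‖v_1‖ = (1, -1, -3, -3)/4.4721 = (0.2236, -0.2236, -0.6708, -0.6708).
r_{12} = e_1·v_2 = 3.8013.
u_2 = v_2 − 3.8013·e_1 = (3.1500, -0.1500, 0.5500, 0.5500).
r_{22} = ‖u_2‖ = 3.2481.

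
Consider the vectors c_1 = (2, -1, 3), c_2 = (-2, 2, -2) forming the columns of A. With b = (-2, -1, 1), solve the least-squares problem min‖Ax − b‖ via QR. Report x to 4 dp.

x = (0.0000, 0.0000)

c_1 = (2, -1, 3); ‖c_1‖ = 3.7417, so e_1 = (0.5345, -0.2673, 0.8018).
e_1·c_2 = 0.5345·(-2) + (-0.2673)·2 + 0.8018·(-2) = -3.2071.
u_2 = c_2 + 3.2071·e_1 = (-0.2857, 1.1429, 0.5714).
‖u_2‖ = 1.3093, so e_2 = (-0.2182, 0.8729, 0.4364).
Qᵀb = (0.0000, 0.0000).
Back-substitute: x_2 = 0.0000/1.3093 = 0.0000.
x_1 = (0.0000 + 3.2071·0.0000)/3.7417 = 0.0000.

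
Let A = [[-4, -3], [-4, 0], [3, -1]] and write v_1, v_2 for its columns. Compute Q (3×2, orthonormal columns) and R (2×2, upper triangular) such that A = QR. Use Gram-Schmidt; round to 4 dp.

Q = [[-0.6247, -0.7491], [-0.6247, 0.3100], [0.4685, -0.5855]], R = [[6.4031, 1.4056], [0.0000, 2.8327]]

v_1 = (-4, -4, 3); ‖v_1‖ = 6.4031, so e_1 = (-0.6247, -0.6247, 0.4685).
e_1·v_2 = (-0.6247)·(-3) + (-0.6247)·0 + 0.4685·(-1) = 1.4056.
u_2 = v_2 − 1.4056·e_1 = (-2.1220, 0.8780, -1.6585).
‖u_2‖ = 2.8327, so e_2 = (-0.7491, 0.3100, -0.5855).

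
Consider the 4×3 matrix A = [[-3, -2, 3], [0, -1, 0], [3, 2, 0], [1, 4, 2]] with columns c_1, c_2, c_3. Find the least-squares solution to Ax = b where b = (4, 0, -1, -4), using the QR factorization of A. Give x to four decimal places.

x = (0.4563, -1.3934, 0.7678)

e_1 = c_1/‖c_1‖ = (-3, 0, 3, 1)/4.3589 = (-0.6882, 0.0000, 0.6882, 0.2294).
r_{12} = e_1·c_2 = 3.6707.
u_2 = c_2 − 3.6707·e_1 = (0.5263, -1.0000, -0.5263, 3.1579).
‖u_2‖ = 3.3950, so e_2 = (0.1550, -0.2945, -0.1550, 0.9301).
r_{13} = e_1·c_3 = -1.6059; r_{23} = e_2·c_3 = 2.3254.
u_3 = c_3 + 1.6059·e_1 − 2.3254·e_2 = (1.5342, 0.6849, 1.4658, 0.2055).
‖u_3‖ = 2.2391, so e_3 = (0.6852, 0.3059, 0.6546, 0.0918).
Qᵀb = (-4.3589, -2.9455, 1.7191).
Back-substitute: x_3 = 1.7191/2.2391 = 0.7678.
x_2 = (-2.9455 − 2.3254·0.7678)/3.3950 = -1.3934.
x_1 = (-4.3589 − 3.6707·(-1.3934) + 1.6059·0.7678)/4.3589 = 0.4563.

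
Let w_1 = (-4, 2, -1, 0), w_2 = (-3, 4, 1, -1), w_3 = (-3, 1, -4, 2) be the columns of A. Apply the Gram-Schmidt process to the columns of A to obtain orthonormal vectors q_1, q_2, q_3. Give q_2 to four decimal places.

q_2 = (0.1977, 0.6994, 0.6082, -0.3193)

q_1 = w_1/‖w_1‖ = (-4, 2, -1, 0)/4.5826 = (-0.8729, 0.4364, -0.2182, 0.0000).
r_{12} = q_1·w_2 = 4.1461.
u_2 = w_2 − 4.1461·q_1 = (0.6190, 2.1905, 1.9048, -1.0000).
‖u_2‖ = 3.1320, so q_2 = (0.1977, 0.6994, 0.6082, -0.3193).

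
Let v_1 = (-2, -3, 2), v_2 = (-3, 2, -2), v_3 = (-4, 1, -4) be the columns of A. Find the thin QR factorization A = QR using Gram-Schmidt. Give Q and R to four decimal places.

Q = [[-0.4851, -0.8661, 0.1210], [-0.7276, 0.3229, -0.6052], [0.4851, -0.3817, -0.7868]], R = [[4.1231, -0.9701, -0.7276], [0.0000, 4.0073, 5.3138], [0.0000, 0.0000, 2.0578]]

v_1 = (-2, -3, 2); ‖v_1‖ = 4.1231, so e_1 = (-0.4851, -0.7276, 0.4851).
e_1·v_2 = (-0.4851)·(-3) + (-0.7276)·2 + 0.4851·(-2) = -0.9701.
u_2 = v_2 + 0.9701·e_1 = (-3.4706, 1.2941, -1.5294).
‖u_2‖ = 4.0073, so e_2 = (-0.8661, 0.3229, -0.3817).
e_1·v_3 = (-0.4851)·(-4) + (-0.7276)·1 + 0.4851·(-4) = -0.7276; e_2·v_3 = (-0.8661)·(-4) + 0.3229·1 + (-0.3817)·(-4) = 5.3138.
u_3 = v_3 + 0.7276·e_1 − 5.3138·e_2 = (0.2491, -1.2454, -1.6190).
‖u_3‖ = 2.0578, so e_3 = (0.1210, -0.6052, -0.7868).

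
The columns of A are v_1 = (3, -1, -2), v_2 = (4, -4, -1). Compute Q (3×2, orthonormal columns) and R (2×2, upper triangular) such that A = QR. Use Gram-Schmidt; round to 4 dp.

q_1 = v_1/‖v_1‖ = (3, -1, -2)/3.7417 = (0.8018, -0.2673, -0.5345).
r_{12} = q_1·v_2 = 4.8107.
u_2 = v_2 − 4.8107·q_1 = (0.1429, -2.7143, 1.5714).
‖u_2‖ = 3.1396, so q_2 = (0.0455, -0.8645, 0.5005).

Q = [[0.8018, 0.0455], [-0.2673, -0.8645], [-0.5345, 0.5005]], R = [[3.7417, 4.8107], [0.0000, 3.1396]]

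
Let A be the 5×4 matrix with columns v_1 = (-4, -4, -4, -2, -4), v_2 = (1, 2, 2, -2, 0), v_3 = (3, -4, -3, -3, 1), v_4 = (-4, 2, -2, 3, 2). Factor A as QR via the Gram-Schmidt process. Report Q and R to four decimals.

v_1 = (-4, -4, -4, -2, -4); ‖v_1‖ = 8.2462, so q_1 = (-0.4851, -0.4851, -0.4851, -0.2425, -0.4851).
q_1·v_2 = (-0.4851)·1 + (-0.4851)·2 + (-0.4851)·2 + (-0.2425)·(-2) + (-0.4851)·0 = -1.9403.
u_2 = v_2 + 1.9403·q_1 = (0.0588, 1.0588, 1.0588, -2.4706, -0.9412).
‖u_2‖ = 3.0390, so q_2 = (0.0194, 0.3484, 0.3484, -0.8130, -0.3097).
q_1·v_3 = (-0.4851)·3 + (-0.4851)·(-4) + (-0.4851)·(-3) + (-0.2425)·(-3) + (-0.4851)·1 = 2.1828; q_2·v_3 = 0.0194·3 + 0.3484·(-4) + 0.3484·(-3) + (-0.8130)·(-3) + (-0.3097)·1 = -0.2516.
u_3 = v_3 − 2.1828·q_1 + 0.2516·q_2 = (4.0637, -2.8535, -1.8535, -2.6752, 1.9809).
‖u_3‖ = 6.2588, so q_3 = (0.6493, -0.4559, -0.2961, -0.4274, 0.3165).
q_1·v_4 = (-0.4851)·(-4) + (-0.4851)·2 + (-0.4851)·(-2) + (-0.2425)·3 + (-0.4851)·2 = 0.2425; q_2·v_4 = 0.0194·(-4) + 0.3484·2 + 0.3484·(-2) + (-0.8130)·3 + (-0.3097)·2 = -3.1357; q_3·v_4 = 0.6493·(-4) + (-0.4559)·2 + (-0.2961)·(-2) + (-0.4274)·3 + 0.3165·2 = -3.5660.
u_4 = v_4 − 0.2425·q_1 + 3.1357·q_2 + 3.5660·q_3 = (-1.5063, 1.5844, -1.8459, -1.0146, 2.2751).
‖u_4‖ = 3.7937, so q_4 = (-0.3971, 0.4176, -0.4866, -0.2675, 0.5997).

Q = [[-0.4851, 0.0194, 0.6493, -0.3971], [-0.4851, 0.3484, -0.4559, 0.4176], [-0.4851, 0.3484, -0.2961, -0.4866], [-0.2425, -0.8130, -0.4274, -0.2675], [-0.4851, -0.3097, 0.3165, 0.5997]], R = [[8.2462, -1.9403, 2.1828, 0.2425], [0.0000, 3.0390, -0.2516, -3.1357], [0.0000, 0.0000, 6.2588, -3.5660], [0.0000, 0.0000, 0.0000, 3.7937]]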